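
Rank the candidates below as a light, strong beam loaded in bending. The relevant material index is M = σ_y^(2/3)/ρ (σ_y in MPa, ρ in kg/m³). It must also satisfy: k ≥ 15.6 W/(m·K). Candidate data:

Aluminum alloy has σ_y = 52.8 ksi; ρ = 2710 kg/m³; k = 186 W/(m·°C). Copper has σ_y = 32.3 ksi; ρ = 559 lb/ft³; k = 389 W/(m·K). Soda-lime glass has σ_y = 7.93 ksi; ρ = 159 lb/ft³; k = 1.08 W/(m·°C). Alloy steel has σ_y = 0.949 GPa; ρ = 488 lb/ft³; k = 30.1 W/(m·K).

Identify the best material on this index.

aluminum alloy

Screen on constraints: k ≥ 15.6 W/(m·K). Survivors: aluminum alloy, copper, alloy steel.
Convert each candidate to consistent units, then evaluate M:
  aluminum alloy: σ_y = 364.0 MPa, ρ = 2710 kg/m³
  copper: σ_y = 222.7 MPa, ρ = 8954 kg/m³
  alloy steel: σ_y = 949.0 MPa, ρ = 7817 kg/m³
  aluminum alloy: M = 18.8×10⁻³
  alloy steel: M = 12.4×10⁻³
  copper: M = 4.10×10⁻³
Highest index: aluminum alloy.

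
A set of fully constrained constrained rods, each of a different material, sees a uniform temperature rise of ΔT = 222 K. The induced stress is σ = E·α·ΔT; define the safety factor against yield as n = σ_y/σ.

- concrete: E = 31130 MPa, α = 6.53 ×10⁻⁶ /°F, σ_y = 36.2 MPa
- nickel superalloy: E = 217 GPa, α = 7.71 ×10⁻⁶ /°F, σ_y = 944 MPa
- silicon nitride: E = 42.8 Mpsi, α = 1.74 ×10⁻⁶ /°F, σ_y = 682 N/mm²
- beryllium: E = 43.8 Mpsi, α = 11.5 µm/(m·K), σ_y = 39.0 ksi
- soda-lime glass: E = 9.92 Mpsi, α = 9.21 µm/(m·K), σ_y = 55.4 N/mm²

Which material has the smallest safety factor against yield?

In consistent units (E in GPa, α in ×10⁻⁶/K, σ_y in MPa):
  concrete: E = 31.13, α = 11.8, σ_y = 36.20 → σ = 81.2 MPa, n = 0.446
  nickel superalloy: E = 217.0, α = 13.9, σ_y = 944.0 → σ = 669 MPa, n = 1.41
  silicon nitride: E = 295.1, α = 3.13, σ_y = 682.0 → σ = 205 MPa, n = 3.32
  beryllium: E = 302.0, α = 11.5, σ_y = 268.9 → σ = 771 MPa, n = 0.349
  soda-lime glass: E = 68.40, α = 9.21, σ_y = 55.40 → σ = 140 MPa, n = 0.396
Beryllium has the lowest safety factor, n = 0.349.

beryllium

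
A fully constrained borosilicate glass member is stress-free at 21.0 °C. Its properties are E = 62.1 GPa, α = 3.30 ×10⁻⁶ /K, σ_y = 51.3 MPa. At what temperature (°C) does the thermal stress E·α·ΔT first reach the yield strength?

E·α·ΔT = 51.30 MPa ⇒ ΔT = 51.30 / (62.10×10³ × 3.30×10⁻⁶) = 250.3 K.
T = 21.0 + 250.3 = 271.3 °C.

271 °C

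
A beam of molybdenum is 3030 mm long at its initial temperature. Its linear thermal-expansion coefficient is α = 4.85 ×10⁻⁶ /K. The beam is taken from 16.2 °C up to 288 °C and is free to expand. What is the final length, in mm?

ΔT = 288 − 16.2 = 271.8 K.
ΔL = α·L₀·ΔT = 4.85×10⁻⁶ × 3030 mm × 271.8 K = 3.99 mm.
L = L₀ + ΔL = 3030 + 3.99 = 3034.0 mm.

3034.0 mm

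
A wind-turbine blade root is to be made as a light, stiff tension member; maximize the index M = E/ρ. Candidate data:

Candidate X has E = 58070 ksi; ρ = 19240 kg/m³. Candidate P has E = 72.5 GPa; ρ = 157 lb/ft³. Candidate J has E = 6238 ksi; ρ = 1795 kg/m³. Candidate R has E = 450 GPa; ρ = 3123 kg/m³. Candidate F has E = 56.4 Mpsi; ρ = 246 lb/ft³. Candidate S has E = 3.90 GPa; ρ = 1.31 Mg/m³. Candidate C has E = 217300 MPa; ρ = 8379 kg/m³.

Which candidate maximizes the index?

candidate R

After converting to SI:
  candidate X: E = 400.4 GPa, ρ = 19240 kg/m³
  candidate P: E = 72.50 GPa, ρ = 2515 kg/m³
  candidate J: E = 43.01 GPa, ρ = 1795 kg/m³
  candidate R: E = 450.0 GPa, ρ = 3123 kg/m³
  candidate F: E = 388.9 GPa, ρ = 3941 kg/m³
  candidate S: E = 3.900 GPa, ρ = 1310 kg/m³
  candidate C: E = 217.3 GPa, ρ = 8379 kg/m³
  candidate R: M = 144 MN·m/kg
  candidate F: M = 98.7 MN·m/kg
  candidate P: M = 28.8 MN·m/kg
  candidate C: M = 25.9 MN·m/kg
  candidate J: M = 24.0 MN·m/kg
  candidate X: M = 20.8 MN·m/kg
  candidate S: M = 2.98 MN·m/kg
Candidate R ranks first.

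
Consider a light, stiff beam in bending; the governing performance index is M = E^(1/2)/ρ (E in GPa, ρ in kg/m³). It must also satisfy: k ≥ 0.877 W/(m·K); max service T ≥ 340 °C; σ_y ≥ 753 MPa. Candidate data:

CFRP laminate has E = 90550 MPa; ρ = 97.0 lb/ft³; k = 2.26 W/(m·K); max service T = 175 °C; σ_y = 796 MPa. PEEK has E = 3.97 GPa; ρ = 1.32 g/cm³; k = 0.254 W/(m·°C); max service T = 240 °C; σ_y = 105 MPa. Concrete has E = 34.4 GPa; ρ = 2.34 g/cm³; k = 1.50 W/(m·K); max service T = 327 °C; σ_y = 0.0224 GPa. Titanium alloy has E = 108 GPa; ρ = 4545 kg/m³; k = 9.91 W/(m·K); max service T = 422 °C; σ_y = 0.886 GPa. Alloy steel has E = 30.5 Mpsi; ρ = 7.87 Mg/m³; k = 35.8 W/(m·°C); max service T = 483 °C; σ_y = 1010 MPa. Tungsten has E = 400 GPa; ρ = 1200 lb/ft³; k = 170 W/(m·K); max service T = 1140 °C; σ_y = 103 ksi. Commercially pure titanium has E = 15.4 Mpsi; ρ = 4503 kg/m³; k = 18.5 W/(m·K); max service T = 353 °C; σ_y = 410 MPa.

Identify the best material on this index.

Screen on constraints: k ≥ 0.877 W/(m·K); max service T ≥ 340 °C; σ_y ≥ 753 MPa. Survivors: titanium alloy, alloy steel.
In SI units:
  titanium alloy: E = 108.0 GPa, ρ = 4545 kg/m³
  alloy steel: E = 210.3 GPa, ρ = 7870 kg/m³
  titanium alloy: M = 2.29×10⁻³
  alloy steel: M = 1.84×10⁻³
The maximum is for titanium alloy.

titanium alloy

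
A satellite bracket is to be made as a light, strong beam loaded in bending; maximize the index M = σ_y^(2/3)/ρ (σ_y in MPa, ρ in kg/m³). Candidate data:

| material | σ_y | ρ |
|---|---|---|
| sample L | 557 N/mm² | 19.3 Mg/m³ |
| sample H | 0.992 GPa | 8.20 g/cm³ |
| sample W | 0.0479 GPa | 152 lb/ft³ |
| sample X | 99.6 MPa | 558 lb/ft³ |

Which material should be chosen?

In SI units:
  sample L: σ_y = 557.0 MPa, ρ = 19300 kg/m³
  sample H: σ_y = 992.0 MPa, ρ = 8200 kg/m³
  sample W: σ_y = 47.90 MPa, ρ = 2435 kg/m³
  sample X: σ_y = 99.60 MPa, ρ = 8938 kg/m³
  sample H: M = 12.1×10⁻³
  sample W: M = 5.42×10⁻³
  sample L: M = 3.51×10⁻³
  sample X: M = 2.40×10⁻³
Sample H has the largest M.

sample H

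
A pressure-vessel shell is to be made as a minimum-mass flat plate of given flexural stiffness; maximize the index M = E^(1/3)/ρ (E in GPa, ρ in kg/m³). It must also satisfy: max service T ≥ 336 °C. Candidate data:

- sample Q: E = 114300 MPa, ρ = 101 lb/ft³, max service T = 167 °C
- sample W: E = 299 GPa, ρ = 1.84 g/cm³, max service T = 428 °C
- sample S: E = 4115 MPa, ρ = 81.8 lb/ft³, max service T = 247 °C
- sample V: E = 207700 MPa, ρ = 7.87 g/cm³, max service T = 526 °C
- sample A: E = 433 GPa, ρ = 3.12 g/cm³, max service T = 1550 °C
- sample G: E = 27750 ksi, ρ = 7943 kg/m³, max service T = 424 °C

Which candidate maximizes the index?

sample W

Screen on constraints: max service T ≥ 336 °C. Survivors: sample W, sample V, sample A, sample G.
After converting to SI:
  sample W: E = 299.0 GPa, ρ = 1840 kg/m³
  sample V: E = 207.7 GPa, ρ = 7870 kg/m³
  sample A: E = 433.0 GPa, ρ = 3120 kg/m³
  sample G: E = 191.3 GPa, ρ = 7943 kg/m³
  sample W: M = 3.63×10⁻³
  sample A: M = 2.42×10⁻³
  sample V: M = 0.752×10⁻³
  sample G: M = 0.725×10⁻³
Highest index: sample W.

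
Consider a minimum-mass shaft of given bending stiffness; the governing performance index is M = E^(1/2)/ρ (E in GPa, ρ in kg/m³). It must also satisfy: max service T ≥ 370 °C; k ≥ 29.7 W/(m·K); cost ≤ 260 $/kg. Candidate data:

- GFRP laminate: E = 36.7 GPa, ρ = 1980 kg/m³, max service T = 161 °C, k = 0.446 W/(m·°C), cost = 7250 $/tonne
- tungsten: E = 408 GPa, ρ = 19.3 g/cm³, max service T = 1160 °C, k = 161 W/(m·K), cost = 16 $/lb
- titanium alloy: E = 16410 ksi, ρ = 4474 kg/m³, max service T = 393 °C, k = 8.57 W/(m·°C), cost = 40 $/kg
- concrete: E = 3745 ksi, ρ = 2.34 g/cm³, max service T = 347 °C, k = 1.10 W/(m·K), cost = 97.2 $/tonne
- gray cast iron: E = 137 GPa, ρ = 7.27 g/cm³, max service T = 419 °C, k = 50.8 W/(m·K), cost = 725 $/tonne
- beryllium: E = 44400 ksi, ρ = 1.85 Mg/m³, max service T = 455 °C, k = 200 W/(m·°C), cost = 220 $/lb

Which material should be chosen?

Screen on constraints: max service T ≥ 370 °C; k ≥ 29.7 W/(m·K); cost ≤ 260 $/kg. Survivors: tungsten, gray cast iron.
After converting to SI:
  tungsten: E = 408.0 GPa, ρ = 19300 kg/m³
  gray cast iron: E = 137.0 GPa, ρ = 7270 kg/m³
  gray cast iron: M = 1.61×10⁻³
  tungsten: M = 1.05×10⁻³
Gray cast iron ranks first.

gray cast iron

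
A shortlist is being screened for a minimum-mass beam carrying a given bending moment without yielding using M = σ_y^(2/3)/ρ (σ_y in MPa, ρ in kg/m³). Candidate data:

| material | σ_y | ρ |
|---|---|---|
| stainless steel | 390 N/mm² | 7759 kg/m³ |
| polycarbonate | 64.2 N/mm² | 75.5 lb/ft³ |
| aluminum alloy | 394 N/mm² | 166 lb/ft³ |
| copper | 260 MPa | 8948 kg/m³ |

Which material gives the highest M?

aluminum alloy

After converting to SI:
  stainless steel: σ_y = 390.0 MPa, ρ = 7759 kg/m³
  polycarbonate: σ_y = 64.20 MPa, ρ = 1209 kg/m³
  aluminum alloy: σ_y = 394.0 MPa, ρ = 2659 kg/m³
  copper: σ_y = 260.0 MPa, ρ = 8948 kg/m³
  aluminum alloy: M = 20.2×10⁻³
  polycarbonate: M = 13.3×10⁻³
  stainless steel: M = 6.88×10⁻³
  copper: M = 4.55×10⁻³
The maximum is for aluminum alloy.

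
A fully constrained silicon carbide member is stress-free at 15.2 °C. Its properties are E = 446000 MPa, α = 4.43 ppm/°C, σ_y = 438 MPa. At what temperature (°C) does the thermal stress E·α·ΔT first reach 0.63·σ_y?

E = 446000 MPa = 446.0 GPa.
E·α·ΔT = 275.9 MPa ⇒ ΔT = 275.9 / (446.0×10³ × 4.43×10⁻⁶) = 139.7 K.
T = 15.2 + 139.7 = 154.9 °C.

155 °C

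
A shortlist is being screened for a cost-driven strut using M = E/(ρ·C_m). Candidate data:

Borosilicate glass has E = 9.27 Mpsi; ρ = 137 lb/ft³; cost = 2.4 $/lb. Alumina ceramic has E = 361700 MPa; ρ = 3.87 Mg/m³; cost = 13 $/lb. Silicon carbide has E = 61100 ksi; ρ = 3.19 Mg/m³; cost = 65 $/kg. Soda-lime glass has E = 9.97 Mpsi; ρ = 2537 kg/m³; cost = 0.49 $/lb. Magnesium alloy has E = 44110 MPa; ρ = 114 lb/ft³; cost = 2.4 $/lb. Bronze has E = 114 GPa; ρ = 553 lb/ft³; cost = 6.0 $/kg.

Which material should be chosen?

soda-lime glass

In SI units:
  borosilicate glass: E = 63.91 GPa, ρ = 2195 kg/m³, cost = 5.291 $/kg
  alumina ceramic: E = 361.7 GPa, ρ = 3870 kg/m³, cost = 28.66 $/kg
  silicon carbide: E = 421.3 GPa, ρ = 3190 kg/m³, cost = 65.00 $/kg
  soda-lime glass: E = 68.74 GPa, ρ = 2537 kg/m³, cost = 1.080 $/kg
  magnesium alloy: E = 44.11 GPa, ρ = 1826 kg/m³, cost = 5.291 $/kg
  bronze: E = 114.0 GPa, ρ = 8858 kg/m³, cost = 6.000 $/kg
  soda-lime glass: M = 25.1 MN·m per $
  borosilicate glass: M = 5.50 MN·m per $
  magnesium alloy: M = 4.57 MN·m per $
  alumina ceramic: M = 3.26 MN·m per $
  bronze: M = 2.14 MN·m per $
  silicon carbide: M = 2.03 MN·m per $
Highest index: soda-lime glass.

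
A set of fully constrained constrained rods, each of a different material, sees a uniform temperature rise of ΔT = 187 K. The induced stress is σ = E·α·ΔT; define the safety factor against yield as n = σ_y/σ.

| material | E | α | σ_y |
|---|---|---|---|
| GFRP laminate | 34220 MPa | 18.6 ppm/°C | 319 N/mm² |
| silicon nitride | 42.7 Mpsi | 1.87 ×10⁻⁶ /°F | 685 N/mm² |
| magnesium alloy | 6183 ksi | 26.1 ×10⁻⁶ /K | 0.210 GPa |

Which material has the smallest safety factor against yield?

With everything in SI (GPa, ×10⁻⁶/K, MPa):
  GFRP laminate: E = 34.22, α = 18.6, σ_y = 319.0 → σ = 119 MPa, n = 2.68
  silicon nitride: E = 294.4, α = 3.37, σ_y = 685.0 → σ = 185 MPa, n = 3.70
  magnesium alloy: E = 42.63, α = 26.1, σ_y = 210.0 → σ = 208 MPa, n = 1.01
Magnesium alloy has the lowest safety factor, n = 1.01.

magnesium alloy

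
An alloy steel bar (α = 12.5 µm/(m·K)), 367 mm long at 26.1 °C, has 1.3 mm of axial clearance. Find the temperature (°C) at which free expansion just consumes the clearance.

α·L₀·ΔT = 1.3 mm ⇒ ΔT = 1.3 / (12.5×10⁻⁶ × 367.0) = 283.4 K.
T = 26.1 + 283.4 = 309.5 °C.

309 °C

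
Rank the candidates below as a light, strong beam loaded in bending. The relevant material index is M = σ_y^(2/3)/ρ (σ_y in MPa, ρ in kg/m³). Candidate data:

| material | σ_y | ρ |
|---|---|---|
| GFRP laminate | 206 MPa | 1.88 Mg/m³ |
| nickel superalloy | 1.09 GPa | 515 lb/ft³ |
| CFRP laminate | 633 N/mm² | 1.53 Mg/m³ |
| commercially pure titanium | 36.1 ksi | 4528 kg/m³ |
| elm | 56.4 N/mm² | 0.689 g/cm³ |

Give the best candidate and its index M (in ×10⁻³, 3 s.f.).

Convert each candidate to consistent units, then evaluate M:
  GFRP laminate: σ_y = 206.0 MPa, ρ = 1880 kg/m³
  nickel superalloy: σ_y = 1090 MPa, ρ = 8250 kg/m³
  CFRP laminate: σ_y = 633.0 MPa, ρ = 1530 kg/m³
  commercially pure titanium: σ_y = 248.9 MPa, ρ = 4528 kg/m³
  elm: σ_y = 56.40 MPa, ρ = 689.0 kg/m³
  CFRP laminate: M = 48.2×10⁻³
  elm: M = 21.3×10⁻³
  GFRP laminate: M = 18.6×10⁻³
  nickel superalloy: M = 12.8×10⁻³
  commercially pure titanium: M = 8.74×10⁻³
CFRP laminate ranks first.

CFRP laminate, M = 48.2×10⁻³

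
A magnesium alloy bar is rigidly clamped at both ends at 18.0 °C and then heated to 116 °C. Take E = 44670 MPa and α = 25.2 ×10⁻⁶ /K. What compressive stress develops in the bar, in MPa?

E = 44670 MPa = 44.67 GPa.
ΔT = 98.00 K. Constrained thermal stress σ = E·α·ΔT = 44.67×10³ MPa × 25.2×10⁻⁶ × 98.00 = 110 MPa (compressive).

110 MPa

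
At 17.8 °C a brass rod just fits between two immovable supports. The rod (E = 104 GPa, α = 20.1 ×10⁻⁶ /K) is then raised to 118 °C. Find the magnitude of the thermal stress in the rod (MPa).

ΔT = 100.2 K. Constrained thermal stress σ = E·α·ΔT = 104.0×10³ MPa × 20.1×10⁻⁶ × 100.2 = 209 MPa (compressive).

209 MPa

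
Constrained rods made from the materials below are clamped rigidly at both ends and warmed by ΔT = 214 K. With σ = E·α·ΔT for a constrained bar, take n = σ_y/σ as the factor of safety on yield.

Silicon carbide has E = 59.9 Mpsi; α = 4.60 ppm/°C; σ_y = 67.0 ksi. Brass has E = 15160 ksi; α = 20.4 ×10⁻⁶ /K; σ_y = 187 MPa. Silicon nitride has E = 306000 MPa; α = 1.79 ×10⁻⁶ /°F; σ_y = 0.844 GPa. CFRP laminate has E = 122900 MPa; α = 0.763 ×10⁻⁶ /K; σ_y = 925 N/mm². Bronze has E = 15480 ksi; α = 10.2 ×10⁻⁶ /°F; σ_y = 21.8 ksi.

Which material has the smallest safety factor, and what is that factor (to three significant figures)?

bronze, n = 0.358

With everything in SI (GPa, ×10⁻⁶/K, MPa):
  silicon carbide: E = 413.0, α = 4.60, σ_y = 461.9 → σ = 407 MPa, n = 1.14
  brass: E = 104.5, α = 20.4, σ_y = 187.0 → σ = 456 MPa, n = 0.410
  silicon nitride: E = 306.0, α = 3.22, σ_y = 844.0 → σ = 211 MPa, n = 4.00
  CFRP laminate: E = 122.9, α = 0.763, σ_y = 925.0 → σ = 20.1 MPa, n = 46.1
  bronze: E = 106.7, α = 18.4, σ_y = 150.3 → σ = 419 MPa, n = 0.358
Smallest n: bronze with n = 0.358.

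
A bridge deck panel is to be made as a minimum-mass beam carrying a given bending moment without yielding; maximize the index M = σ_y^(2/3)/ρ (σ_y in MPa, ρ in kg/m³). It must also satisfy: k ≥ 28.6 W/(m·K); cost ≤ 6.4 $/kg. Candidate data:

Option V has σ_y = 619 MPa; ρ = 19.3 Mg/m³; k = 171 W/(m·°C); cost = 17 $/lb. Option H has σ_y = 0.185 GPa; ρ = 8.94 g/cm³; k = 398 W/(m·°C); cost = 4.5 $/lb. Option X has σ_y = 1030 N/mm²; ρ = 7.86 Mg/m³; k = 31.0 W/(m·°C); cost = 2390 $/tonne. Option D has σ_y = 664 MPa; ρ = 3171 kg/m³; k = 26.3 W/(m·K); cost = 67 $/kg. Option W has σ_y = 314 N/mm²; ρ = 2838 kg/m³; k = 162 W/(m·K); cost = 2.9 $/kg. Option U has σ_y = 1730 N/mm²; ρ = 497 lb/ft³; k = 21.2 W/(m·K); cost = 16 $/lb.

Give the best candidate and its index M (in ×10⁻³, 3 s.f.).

option W, M = 16.3×10⁻³

Screen on constraints: k ≥ 28.6 W/(m·K); cost ≤ 6.4 $/kg. Survivors: option X, option W.
In SI units:
  option X: σ_y = 1030 MPa, ρ = 7860 kg/m³
  option W: σ_y = 314.0 MPa, ρ = 2838 kg/m³
  option W: M = 16.3×10⁻³
  option X: M = 13.0×10⁻³
The maximum is for option W.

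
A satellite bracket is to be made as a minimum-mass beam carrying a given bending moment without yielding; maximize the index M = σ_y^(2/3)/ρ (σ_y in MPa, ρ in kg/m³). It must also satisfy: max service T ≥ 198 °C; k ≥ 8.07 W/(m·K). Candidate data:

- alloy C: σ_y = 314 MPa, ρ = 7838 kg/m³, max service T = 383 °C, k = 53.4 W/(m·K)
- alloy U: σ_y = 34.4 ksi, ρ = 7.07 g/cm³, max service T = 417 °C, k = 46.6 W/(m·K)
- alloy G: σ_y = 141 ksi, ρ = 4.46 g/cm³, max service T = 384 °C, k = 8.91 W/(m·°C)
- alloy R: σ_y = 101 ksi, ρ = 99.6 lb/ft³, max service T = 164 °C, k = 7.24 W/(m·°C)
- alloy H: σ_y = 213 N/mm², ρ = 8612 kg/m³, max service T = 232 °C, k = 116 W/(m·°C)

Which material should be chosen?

alloy G

Screen on constraints: max service T ≥ 198 °C; k ≥ 8.07 W/(m·K). Survivors: alloy C, alloy U, alloy G, alloy H.
Normalizing units and computing the index:
  alloy C: σ_y = 314.0 MPa, ρ = 7838 kg/m³
  alloy U: σ_y = 237.2 MPa, ρ = 7070 kg/m³
  alloy G: σ_y = 972.2 MPa, ρ = 4460 kg/m³
  alloy H: σ_y = 213.0 MPa, ρ = 8612 kg/m³
  alloy G: M = 22.0×10⁻³
  alloy C: M = 5.89×10⁻³
  alloy U: M = 5.42×10⁻³
  alloy H: M = 4.14×10⁻³
The maximum is for alloy G.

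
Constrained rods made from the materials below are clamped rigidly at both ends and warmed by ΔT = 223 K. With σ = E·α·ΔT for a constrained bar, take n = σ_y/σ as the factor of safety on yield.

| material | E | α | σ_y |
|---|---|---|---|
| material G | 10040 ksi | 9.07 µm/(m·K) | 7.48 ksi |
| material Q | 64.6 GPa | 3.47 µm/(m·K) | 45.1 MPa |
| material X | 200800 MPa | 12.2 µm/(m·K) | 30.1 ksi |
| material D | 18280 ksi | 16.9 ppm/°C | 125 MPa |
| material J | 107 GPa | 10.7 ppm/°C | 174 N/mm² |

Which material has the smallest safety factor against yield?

Converting E to GPa, α to ×10⁻⁶/K, σ_y to MPa, then σ and n for each:
  material G: E = 69.22, α = 9.07, σ_y = 51.57 → σ = 140 MPa, n = 0.368
  material Q: E = 64.60, α = 3.47, σ_y = 45.10 → σ = 50.0 MPa, n = 0.902
  material X: E = 200.8, α = 12.2, σ_y = 207.5 → σ = 546 MPa, n = 0.380
  material D: E = 126.0, α = 16.9, σ_y = 125.0 → σ = 475 MPa, n = 0.263
  material J: E = 107.0, α = 10.7, σ_y = 174.0 → σ = 255 MPa, n = 0.682
Smallest n: material D with n = 0.263.

material D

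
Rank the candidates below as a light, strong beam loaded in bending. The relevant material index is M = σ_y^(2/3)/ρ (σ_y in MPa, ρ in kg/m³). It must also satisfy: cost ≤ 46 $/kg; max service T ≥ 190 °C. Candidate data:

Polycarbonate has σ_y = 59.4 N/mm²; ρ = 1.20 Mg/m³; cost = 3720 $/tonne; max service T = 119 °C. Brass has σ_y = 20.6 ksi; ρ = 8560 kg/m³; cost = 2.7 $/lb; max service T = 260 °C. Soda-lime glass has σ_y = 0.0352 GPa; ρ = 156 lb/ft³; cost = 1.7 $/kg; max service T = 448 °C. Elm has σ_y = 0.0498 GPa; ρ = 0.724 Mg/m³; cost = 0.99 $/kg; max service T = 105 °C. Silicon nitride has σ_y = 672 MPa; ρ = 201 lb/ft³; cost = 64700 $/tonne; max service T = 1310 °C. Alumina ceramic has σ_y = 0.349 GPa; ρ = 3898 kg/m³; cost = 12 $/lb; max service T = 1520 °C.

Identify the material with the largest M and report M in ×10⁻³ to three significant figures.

Screen on constraints: cost ≤ 46 $/kg; max service T ≥ 190 °C. Survivors: brass, soda-lime glass, alumina ceramic.
In SI units:
  brass: σ_y = 142.0 MPa, ρ = 8560 kg/m³
  soda-lime glass: σ_y = 35.20 MPa, ρ = 2499 kg/m³
  alumina ceramic: σ_y = 349.0 MPa, ρ = 3898 kg/m³
  alumina ceramic: M = 12.7×10⁻³
  soda-lime glass: M = 4.30×10⁻³
  brass: M = 3.18×10⁻³
Highest index: alumina ceramic.

alumina ceramic, M = 12.7×10⁻³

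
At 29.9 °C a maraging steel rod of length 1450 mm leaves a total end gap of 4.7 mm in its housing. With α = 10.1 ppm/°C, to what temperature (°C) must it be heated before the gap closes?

α·L₀·ΔT = 4.7 mm ⇒ ΔT = 4.7 / (10.1×10⁻⁶ × 1450.0) = 320.9 K.
T = 29.9 + 320.9 = 350.8 °C.

351 °C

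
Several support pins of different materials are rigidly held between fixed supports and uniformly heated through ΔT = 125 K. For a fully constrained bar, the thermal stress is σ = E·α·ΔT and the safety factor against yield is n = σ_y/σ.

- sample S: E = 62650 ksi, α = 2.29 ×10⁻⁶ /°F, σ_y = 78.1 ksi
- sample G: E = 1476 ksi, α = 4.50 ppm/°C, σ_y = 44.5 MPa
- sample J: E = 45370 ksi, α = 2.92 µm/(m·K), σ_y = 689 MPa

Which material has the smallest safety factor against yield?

In consistent units (E in GPa, α in ×10⁻⁶/K, σ_y in MPa):
  sample S: E = 432.0, α = 4.12, σ_y = 538.5 → σ = 223 MPa, n = 2.42
  sample G: E = 10.18, α = 4.50, σ_y = 44.50 → σ = 5.72 MPa, n = 7.77
  sample J: E = 312.8, α = 2.92, σ_y = 689.0 → σ = 114 MPa, n = 6.03
The minimum is sample S at n = 2.42.

sample S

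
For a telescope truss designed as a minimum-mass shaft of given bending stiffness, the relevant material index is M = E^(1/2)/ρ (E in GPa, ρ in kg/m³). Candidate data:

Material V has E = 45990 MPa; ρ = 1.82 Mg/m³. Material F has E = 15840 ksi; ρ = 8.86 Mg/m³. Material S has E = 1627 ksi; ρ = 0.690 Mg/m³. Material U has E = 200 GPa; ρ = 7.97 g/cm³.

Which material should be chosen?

Convert each candidate to consistent units, then evaluate M:
  material V: E = 45.99 GPa, ρ = 1820 kg/m³
  material F: E = 109.2 GPa, ρ = 8860 kg/m³
  material S: E = 11.22 GPa, ρ = 690.0 kg/m³
  material U: E = 200.0 GPa, ρ = 7970 kg/m³
  material S: M = 4.85×10⁻³
  material V: M = 3.73×10⁻³
  material U: M = 1.77×10⁻³
  material F: M = 1.18×10⁻³
Material S ranks first.

material S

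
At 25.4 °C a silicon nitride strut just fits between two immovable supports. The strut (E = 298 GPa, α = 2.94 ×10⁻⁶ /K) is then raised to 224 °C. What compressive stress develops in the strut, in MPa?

ΔT = 198.6 K. Constrained thermal stress σ = E·α·ΔT = 298.0×10³ MPa × 2.94×10⁻⁶ × 198.6 = 174 MPa (compressive).

174 MPa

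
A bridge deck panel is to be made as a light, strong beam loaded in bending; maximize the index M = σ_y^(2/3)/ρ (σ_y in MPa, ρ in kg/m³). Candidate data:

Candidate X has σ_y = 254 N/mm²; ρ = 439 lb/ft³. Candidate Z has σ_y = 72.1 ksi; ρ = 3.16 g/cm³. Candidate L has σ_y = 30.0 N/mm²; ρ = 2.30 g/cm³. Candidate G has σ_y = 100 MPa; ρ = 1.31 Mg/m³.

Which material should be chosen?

candidate Z

Putting every candidate on a common basis:
  candidate X: σ_y = 254.0 MPa, ρ = 7032 kg/m³
  candidate Z: σ_y = 497.1 MPa, ρ = 3160 kg/m³
  candidate L: σ_y = 30.00 MPa, ρ = 2300 kg/m³
  candidate G: σ_y = 100.0 MPa, ρ = 1310 kg/m³
  candidate Z: M = 19.9×10⁻³
  candidate G: M = 16.4×10⁻³
  candidate X: M = 5.70×10⁻³
  candidate L: M = 4.20×10⁻³
Candidate Z has the largest M.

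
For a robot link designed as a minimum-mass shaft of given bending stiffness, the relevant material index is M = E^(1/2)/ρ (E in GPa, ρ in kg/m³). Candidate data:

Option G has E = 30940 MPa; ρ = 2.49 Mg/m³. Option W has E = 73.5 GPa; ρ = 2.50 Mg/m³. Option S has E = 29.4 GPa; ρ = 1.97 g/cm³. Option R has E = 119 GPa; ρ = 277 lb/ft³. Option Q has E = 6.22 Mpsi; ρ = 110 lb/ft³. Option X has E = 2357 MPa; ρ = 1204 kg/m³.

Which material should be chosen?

option Q

Putting every candidate on a common basis:
  option G: E = 30.94 GPa, ρ = 2490 kg/m³
  option W: E = 73.50 GPa, ρ = 2500 kg/m³
  option S: E = 29.40 GPa, ρ = 1970 kg/m³
  option R: E = 119.0 GPa, ρ = 4437 kg/m³
  option Q: E = 42.89 GPa, ρ = 1762 kg/m³
  option X: E = 2.357 GPa, ρ = 1204 kg/m³
  option Q: M = 3.72×10⁻³
  option W: M = 3.43×10⁻³
  option S: M = 2.75×10⁻³
  option R: M = 2.46×10⁻³
  option G: M = 2.23×10⁻³
  option X: M = 1.28×10⁻³
Highest index: option Q.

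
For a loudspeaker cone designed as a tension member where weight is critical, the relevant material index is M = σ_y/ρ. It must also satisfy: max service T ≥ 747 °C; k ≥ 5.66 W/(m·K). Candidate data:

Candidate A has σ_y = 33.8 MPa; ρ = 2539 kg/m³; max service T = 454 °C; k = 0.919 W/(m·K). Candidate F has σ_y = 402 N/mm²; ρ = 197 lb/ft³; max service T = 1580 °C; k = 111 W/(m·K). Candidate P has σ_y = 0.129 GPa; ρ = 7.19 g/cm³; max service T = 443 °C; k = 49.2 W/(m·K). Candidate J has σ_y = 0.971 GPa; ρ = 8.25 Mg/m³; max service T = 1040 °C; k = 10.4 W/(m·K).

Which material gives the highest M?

candidate F

Screen on constraints: max service T ≥ 747 °C; k ≥ 5.66 W/(m·K). Survivors: candidate F, candidate J.
Putting every candidate on a common basis:
  candidate F: σ_y = 402.0 MPa, ρ = 3156 kg/m³
  candidate J: σ_y = 971.0 MPa, ρ = 8250 kg/m³
  candidate F: M = 127 kN·m/kg
  candidate J: M = 118 kN·m/kg
The maximum is for candidate F.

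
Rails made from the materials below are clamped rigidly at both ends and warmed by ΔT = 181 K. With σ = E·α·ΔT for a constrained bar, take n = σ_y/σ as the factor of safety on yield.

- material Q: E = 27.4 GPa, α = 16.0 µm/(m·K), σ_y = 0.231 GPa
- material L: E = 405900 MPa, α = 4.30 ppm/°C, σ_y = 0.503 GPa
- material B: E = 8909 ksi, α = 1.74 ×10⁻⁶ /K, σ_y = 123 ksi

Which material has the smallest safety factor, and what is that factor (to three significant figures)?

material L, n = 1.59

With everything in SI (GPa, ×10⁻⁶/K, MPa):
  material Q: E = 27.40, α = 16.0, σ_y = 231.0 → σ = 79.4 MPa, n = 2.91
  material L: E = 405.9, α = 4.30, σ_y = 503.0 → σ = 316 MPa, n = 1.59
  material B: E = 61.43, α = 1.74, σ_y = 848.1 → σ = 19.3 MPa, n = 43.8
Smallest n: material L with n = 1.59.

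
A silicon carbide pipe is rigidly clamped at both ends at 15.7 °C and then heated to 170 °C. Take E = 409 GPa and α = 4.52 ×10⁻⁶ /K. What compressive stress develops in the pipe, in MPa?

285 MPa

ΔT = 154.3 K. Constrained thermal stress σ = E·α·ΔT = 409.0×10³ MPa × 4.52×10⁻⁶ × 154.3 = 285 MPa (compressive).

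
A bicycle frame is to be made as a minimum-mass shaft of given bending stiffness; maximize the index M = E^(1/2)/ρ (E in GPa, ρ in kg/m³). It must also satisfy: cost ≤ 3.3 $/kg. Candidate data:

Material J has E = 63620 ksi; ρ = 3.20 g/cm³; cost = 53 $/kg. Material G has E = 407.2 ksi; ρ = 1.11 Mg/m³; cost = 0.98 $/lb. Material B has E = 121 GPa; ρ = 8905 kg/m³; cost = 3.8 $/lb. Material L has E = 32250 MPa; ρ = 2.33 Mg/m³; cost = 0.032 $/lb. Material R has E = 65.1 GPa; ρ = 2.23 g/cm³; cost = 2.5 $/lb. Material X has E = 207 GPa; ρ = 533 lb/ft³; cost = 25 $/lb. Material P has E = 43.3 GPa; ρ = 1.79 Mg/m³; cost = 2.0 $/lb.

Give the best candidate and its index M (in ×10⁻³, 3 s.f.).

Screen on constraints: cost ≤ 3.3 $/kg. Survivors: material G, material L.
After converting to SI:
  material G: E = 2.808 GPa, ρ = 1110 kg/m³
  material L: E = 32.25 GPa, ρ = 2330 kg/m³
  material L: M = 2.44×10⁻³
  material G: M = 1.51×10⁻³
Material L ranks first.

material L, M = 2.44×10⁻³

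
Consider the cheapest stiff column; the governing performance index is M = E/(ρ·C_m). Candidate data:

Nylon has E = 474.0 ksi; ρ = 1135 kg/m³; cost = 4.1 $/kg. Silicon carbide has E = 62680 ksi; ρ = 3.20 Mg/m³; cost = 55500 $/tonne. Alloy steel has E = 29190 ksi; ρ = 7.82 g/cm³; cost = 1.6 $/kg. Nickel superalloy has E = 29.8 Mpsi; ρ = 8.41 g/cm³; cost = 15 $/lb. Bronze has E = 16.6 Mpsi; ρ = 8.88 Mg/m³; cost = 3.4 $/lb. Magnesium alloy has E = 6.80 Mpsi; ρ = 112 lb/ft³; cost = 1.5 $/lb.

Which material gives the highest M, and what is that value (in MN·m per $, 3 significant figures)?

alloy steel, M = 16.1 MN·m per $

Normalizing units and computing the index:
  nylon: E = 3.268 GPa, ρ = 1135 kg/m³, cost = 4.100 $/kg
  silicon carbide: E = 432.2 GPa, ρ = 3200 kg/m³, cost = 55.50 $/kg
  alloy steel: E = 201.3 GPa, ρ = 7820 kg/m³, cost = 1.600 $/kg
  nickel superalloy: E = 205.5 GPa, ρ = 8410 kg/m³, cost = 33.07 $/kg
  bronze: E = 114.5 GPa, ρ = 8880 kg/m³, cost = 7.496 $/kg
  magnesium alloy: E = 46.88 GPa, ρ = 1794 kg/m³, cost = 3.307 $/kg
  alloy steel: M = 16.1 MN·m per $
  magnesium alloy: M = 7.90 MN·m per $
  silicon carbide: M = 2.43 MN·m per $
  bronze: M = 1.72 MN·m per $
  nickel superalloy: M = 0.739 MN·m per $
  nylon: M = 0.702 MN·m per $
Highest index: alloy steel.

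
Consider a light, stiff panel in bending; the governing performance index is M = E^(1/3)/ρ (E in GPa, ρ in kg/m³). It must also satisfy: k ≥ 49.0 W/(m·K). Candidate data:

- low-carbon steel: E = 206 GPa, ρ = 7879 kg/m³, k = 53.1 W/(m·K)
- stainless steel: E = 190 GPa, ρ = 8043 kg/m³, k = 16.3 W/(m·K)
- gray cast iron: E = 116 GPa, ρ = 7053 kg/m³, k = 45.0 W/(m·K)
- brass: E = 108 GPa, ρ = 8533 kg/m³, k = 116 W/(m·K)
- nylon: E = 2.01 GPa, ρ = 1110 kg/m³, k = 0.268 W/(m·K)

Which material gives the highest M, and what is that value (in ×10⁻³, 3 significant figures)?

Screen on constraints: k ≥ 49.0 W/(m·K). Survivors: low-carbon steel, brass.
Computing M directly (units already consistent):
  low-carbon steel: M = 0.750×10⁻³
  brass: M = 0.558×10⁻³
Low-carbon steel ranks first.

low-carbon steel, M = 0.750×10⁻³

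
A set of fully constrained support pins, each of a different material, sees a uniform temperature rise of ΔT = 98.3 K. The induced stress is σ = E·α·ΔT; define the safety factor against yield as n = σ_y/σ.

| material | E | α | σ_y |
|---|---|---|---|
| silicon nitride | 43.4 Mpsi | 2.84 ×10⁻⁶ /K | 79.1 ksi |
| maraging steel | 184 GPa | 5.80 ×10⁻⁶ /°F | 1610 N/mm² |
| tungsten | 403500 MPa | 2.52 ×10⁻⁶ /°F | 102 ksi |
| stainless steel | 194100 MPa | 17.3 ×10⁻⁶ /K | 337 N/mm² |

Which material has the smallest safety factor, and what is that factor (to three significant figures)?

stainless steel, n = 1.02

In consistent units (E in GPa, α in ×10⁻⁶/K, σ_y in MPa):
  silicon nitride: E = 299.2, α = 2.84, σ_y = 545.4 → σ = 83.5 MPa, n = 6.53
  maraging steel: E = 184.0, α = 10.4, σ_y = 1610 → σ = 189 MPa, n = 8.53
  tungsten: E = 403.5, α = 4.54, σ_y = 703.3 → σ = 180 MPa, n = 3.91
  stainless steel: E = 194.1, α = 17.3, σ_y = 337.0 → σ = 330 MPa, n = 1.02
The minimum is stainless steel at n = 1.02.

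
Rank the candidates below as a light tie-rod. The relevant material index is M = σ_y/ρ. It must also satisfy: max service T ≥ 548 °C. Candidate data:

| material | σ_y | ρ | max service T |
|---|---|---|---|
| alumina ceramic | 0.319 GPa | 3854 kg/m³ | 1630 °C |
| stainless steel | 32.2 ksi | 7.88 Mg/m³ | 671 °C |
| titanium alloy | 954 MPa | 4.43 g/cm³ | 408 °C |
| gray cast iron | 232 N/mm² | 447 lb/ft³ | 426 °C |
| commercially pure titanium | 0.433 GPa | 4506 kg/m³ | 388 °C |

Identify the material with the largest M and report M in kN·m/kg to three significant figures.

Screen on constraints: max service T ≥ 548 °C. Survivors: alumina ceramic, stainless steel.
In SI units:
  alumina ceramic: σ_y = 319.0 MPa, ρ = 3854 kg/m³
  stainless steel: σ_y = 222.0 MPa, ρ = 7880 kg/m³
  alumina ceramic: M = 82.8 kN·m/kg
  stainless steel: M = 28.2 kN·m/kg
Alumina ceramic ranks first.

alumina ceramic, M = 82.8 kN·m/kg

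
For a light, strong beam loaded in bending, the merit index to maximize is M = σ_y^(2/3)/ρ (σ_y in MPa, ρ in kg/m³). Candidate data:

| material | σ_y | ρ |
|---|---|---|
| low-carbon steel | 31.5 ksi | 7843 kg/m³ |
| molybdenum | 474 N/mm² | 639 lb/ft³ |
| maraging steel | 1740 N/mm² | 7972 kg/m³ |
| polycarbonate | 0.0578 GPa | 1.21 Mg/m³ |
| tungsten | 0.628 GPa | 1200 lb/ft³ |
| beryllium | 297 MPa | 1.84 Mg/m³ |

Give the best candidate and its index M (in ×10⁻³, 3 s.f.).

beryllium, M = 24.2×10⁻³

Normalizing units and computing the index:
  low-carbon steel: σ_y = 217.2 MPa, ρ = 7843 kg/m³
  molybdenum: σ_y = 474.0 MPa, ρ = 10240 kg/m³
  maraging steel: σ_y = 1740 MPa, ρ = 7972 kg/m³
  polycarbonate: σ_y = 57.80 MPa, ρ = 1210 kg/m³
  tungsten: σ_y = 628.0 MPa, ρ = 19220 kg/m³
  beryllium: σ_y = 297.0 MPa, ρ = 1840 kg/m³
  beryllium: M = 24.2×10⁻³
  maraging steel: M = 18.1×10⁻³
  polycarbonate: M = 12.4×10⁻³
  molybdenum: M = 5.94×10⁻³
  low-carbon steel: M = 4.61×10⁻³
  tungsten: M = 3.82×10⁻³
Beryllium ranks first.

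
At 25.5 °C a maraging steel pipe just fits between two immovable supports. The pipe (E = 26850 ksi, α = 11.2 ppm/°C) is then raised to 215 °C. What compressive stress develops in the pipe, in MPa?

393 MPa

E = 26850 ksi = 185.1 GPa.
ΔT = 189.5 K. Constrained thermal stress σ = E·α·ΔT = 185.1×10³ MPa × 11.2×10⁻⁶ × 189.5 = 393 MPa (compressive).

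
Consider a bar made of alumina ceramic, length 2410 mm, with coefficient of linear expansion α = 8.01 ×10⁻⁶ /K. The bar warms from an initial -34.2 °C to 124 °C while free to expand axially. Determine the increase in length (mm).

3.05 mm

ΔT = 124 − (-34.2) = 158.2 K.
ΔL = α·L₀·ΔT = 8.01×10⁻⁶ × 2410 mm × 158.2 K = 3.05 mm.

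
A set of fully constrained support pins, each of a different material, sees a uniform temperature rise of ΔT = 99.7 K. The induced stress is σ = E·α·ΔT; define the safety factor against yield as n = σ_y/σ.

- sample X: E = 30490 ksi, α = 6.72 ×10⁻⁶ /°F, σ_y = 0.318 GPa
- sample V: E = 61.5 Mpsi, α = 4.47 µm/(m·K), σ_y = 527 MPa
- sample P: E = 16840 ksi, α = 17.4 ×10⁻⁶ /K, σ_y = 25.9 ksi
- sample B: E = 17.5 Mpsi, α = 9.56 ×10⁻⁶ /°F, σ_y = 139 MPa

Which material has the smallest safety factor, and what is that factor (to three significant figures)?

sample B, n = 0.671

Converting E to GPa, α to ×10⁻⁶/K, σ_y to MPa, then σ and n for each:
  sample X: E = 210.2, α = 12.1, σ_y = 318.0 → σ = 254 MPa, n = 1.25
  sample V: E = 424.0, α = 4.47, σ_y = 527.0 → σ = 189 MPa, n = 2.79
  sample P: E = 116.1, α = 17.4, σ_y = 178.6 → σ = 201 MPa, n = 0.887
  sample B: E = 120.7, α = 17.2, σ_y = 139.0 → σ = 207 MPa, n = 0.671
Smallest n: sample B with n = 0.671.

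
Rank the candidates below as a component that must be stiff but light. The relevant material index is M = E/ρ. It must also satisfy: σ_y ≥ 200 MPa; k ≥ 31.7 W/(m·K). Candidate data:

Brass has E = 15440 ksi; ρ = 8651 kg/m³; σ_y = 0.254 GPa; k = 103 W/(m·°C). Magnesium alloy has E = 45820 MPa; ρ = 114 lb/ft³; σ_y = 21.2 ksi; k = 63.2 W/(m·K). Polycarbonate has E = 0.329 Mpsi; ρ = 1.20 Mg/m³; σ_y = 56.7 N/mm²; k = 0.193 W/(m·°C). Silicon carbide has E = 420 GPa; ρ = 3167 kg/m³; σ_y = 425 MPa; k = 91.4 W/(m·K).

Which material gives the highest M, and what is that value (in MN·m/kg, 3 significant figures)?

Screen on constraints: σ_y ≥ 200 MPa; k ≥ 31.7 W/(m·K). Survivors: brass, silicon carbide.
After converting to SI:
  brass: E = 106.5 GPa, ρ = 8651 kg/m³
  silicon carbide: E = 420.0 GPa, ρ = 3167 kg/m³
  silicon carbide: M = 133 MN·m/kg
  brass: M = 12.3 MN·m/kg
Silicon carbide ranks first.

silicon carbide, M = 133 MN·m/kg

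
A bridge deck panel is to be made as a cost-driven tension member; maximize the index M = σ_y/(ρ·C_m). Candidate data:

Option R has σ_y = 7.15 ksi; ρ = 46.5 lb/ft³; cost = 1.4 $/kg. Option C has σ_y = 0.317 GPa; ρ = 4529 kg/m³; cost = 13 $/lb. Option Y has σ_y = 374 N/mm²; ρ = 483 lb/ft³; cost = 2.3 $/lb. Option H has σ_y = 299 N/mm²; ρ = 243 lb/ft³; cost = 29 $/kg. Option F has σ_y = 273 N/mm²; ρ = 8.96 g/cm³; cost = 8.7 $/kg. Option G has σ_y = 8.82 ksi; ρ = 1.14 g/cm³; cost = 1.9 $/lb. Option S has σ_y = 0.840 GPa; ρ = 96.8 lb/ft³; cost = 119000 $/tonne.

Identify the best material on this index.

option R

Normalizing units and computing the index:
  option R: σ_y = 49.30 MPa, ρ = 744.9 kg/m³, cost = 1.400 $/kg
  option C: σ_y = 317.0 MPa, ρ = 4529 kg/m³, cost = 28.66 $/kg
  option Y: σ_y = 374.0 MPa, ρ = 7737 kg/m³, cost = 5.071 $/kg
  option H: σ_y = 299.0 MPa, ρ = 3892 kg/m³, cost = 29.00 $/kg
  option F: σ_y = 273.0 MPa, ρ = 8960 kg/m³, cost = 8.700 $/kg
  option G: σ_y = 60.81 MPa, ρ = 1140 kg/m³, cost = 4.189 $/kg
  option S: σ_y = 840.0 MPa, ρ = 1551 kg/m³, cost = 119.0 $/kg
  option R: M = 47.3 kN·m per $
  option G: M = 12.7 kN·m per $
  option Y: M = 9.53 kN·m per $
  option S: M = 4.55 kN·m per $
  option F: M = 3.50 kN·m per $
  option H: M = 2.65 kN·m per $
  option C: M = 2.44 kN·m per $
The maximum is for option R.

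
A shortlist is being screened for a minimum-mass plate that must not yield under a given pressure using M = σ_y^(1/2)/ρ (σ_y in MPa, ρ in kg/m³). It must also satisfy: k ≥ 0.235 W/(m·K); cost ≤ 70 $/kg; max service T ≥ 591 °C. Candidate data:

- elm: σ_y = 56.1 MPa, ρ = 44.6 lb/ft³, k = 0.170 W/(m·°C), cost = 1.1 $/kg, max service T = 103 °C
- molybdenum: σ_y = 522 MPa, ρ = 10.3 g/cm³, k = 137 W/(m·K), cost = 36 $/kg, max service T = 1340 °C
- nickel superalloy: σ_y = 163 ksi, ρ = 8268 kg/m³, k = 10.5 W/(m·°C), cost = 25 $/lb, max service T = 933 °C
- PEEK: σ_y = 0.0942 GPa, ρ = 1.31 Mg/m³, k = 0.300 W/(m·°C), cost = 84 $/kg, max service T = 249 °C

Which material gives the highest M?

nickel superalloy

Screen on constraints: k ≥ 0.235 W/(m·K); cost ≤ 70 $/kg; max service T ≥ 591 °C. Survivors: molybdenum, nickel superalloy.
Putting every candidate on a common basis:
  molybdenum: σ_y = 522.0 MPa, ρ = 10300 kg/m³
  nickel superalloy: σ_y = 1124 MPa, ρ = 8268 kg/m³
  nickel superalloy: M = 4.05×10⁻³
  molybdenum: M = 2.22×10⁻³
Highest index: nickel superalloy.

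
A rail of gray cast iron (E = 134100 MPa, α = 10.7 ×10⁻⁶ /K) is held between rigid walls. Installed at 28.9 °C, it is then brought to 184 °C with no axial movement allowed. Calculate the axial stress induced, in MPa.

223 MPa

E = 134100 MPa = 134.1 GPa.
ΔT = 155.1 K. Constrained thermal stress σ = E·α·ΔT = 134.1×10³ MPa × 10.7×10⁻⁶ × 155.1 = 223 MPa (compressive).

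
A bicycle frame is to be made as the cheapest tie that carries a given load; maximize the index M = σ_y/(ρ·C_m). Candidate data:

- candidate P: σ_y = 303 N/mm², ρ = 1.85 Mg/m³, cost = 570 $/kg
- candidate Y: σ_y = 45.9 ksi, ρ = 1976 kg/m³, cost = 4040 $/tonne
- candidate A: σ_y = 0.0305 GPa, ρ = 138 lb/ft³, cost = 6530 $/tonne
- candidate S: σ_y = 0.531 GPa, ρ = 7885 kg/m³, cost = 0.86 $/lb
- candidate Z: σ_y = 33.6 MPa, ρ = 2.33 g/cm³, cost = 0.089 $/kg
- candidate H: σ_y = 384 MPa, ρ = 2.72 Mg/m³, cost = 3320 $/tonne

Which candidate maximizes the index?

After converting to SI:
  candidate P: σ_y = 303.0 MPa, ρ = 1850 kg/m³, cost = 570.0 $/kg
  candidate Y: σ_y = 316.5 MPa, ρ = 1976 kg/m³, cost = 4.040 $/kg
  candidate A: σ_y = 30.50 MPa, ρ = 2211 kg/m³, cost = 6.530 $/kg
  candidate S: σ_y = 531.0 MPa, ρ = 7885 kg/m³, cost = 1.896 $/kg
  candidate Z: σ_y = 33.60 MPa, ρ = 2330 kg/m³, cost = 0.08900 $/kg
  candidate H: σ_y = 384.0 MPa, ρ = 2720 kg/m³, cost = 3.320 $/kg
  candidate Z: M = 162 kN·m per $
  candidate H: M = 42.5 kN·m per $
  candidate Y: M = 39.6 kN·m per $
  candidate S: M = 35.5 kN·m per $
  candidate A: M = 2.11 kN·m per $
  candidate P: M = 0.287 kN·m per $
Candidate Z ranks first.

candidate Z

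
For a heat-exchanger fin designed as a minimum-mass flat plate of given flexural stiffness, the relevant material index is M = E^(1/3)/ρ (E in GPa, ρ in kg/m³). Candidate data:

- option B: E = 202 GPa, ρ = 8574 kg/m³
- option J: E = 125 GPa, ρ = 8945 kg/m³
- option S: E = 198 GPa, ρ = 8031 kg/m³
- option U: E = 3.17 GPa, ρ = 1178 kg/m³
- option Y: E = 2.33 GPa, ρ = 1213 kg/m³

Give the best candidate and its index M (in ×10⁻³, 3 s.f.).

Per-candidate index values:
  option U: M = 1.25×10⁻³
  option Y: M = 1.09×10⁻³
  option S: M = 0.726×10⁻³
  option B: M = 0.684×10⁻³
  option J: M = 0.559×10⁻³
Highest index: option U.

option U, M = 1.25×10⁻³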